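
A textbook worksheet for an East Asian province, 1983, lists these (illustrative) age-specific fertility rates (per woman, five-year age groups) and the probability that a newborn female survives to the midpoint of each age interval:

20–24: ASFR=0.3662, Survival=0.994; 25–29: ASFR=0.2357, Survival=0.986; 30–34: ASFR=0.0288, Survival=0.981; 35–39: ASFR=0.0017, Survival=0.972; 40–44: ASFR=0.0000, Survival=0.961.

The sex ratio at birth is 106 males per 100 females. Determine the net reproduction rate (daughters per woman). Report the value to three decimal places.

1.520

Proportion female at birth = 100 / (100 + 106) = 0.48544.
Weighting each age-specific rate by interval width and survival:
  20–24: 5 × 0.3662 × 0.994 = 1.82001
  25–29: 5 × 0.2357 × 0.986 = 1.16200
  30–34: 5 × 0.0288 × 0.981 = 0.14126
  35–39: 5 × 0.0017 × 0.972 = 0.00826
  40–44: 5 × 0.0000 × 0.961 = 0.00000
Sum = 3.13153
NRR = 0.48544 × 3.13153 = 1.52017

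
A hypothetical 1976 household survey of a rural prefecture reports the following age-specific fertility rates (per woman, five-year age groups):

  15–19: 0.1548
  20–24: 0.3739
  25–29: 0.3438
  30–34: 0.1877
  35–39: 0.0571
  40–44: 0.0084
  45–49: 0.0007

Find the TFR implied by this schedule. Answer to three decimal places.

Sum of ASFRs = 0.1548 + 0.3739 + 0.3438 + 0.1877 + 0.0571 + 0.0084 + 0.0007 = 1.1264
TFR = 5 × 1.1264 = 5.632

5.632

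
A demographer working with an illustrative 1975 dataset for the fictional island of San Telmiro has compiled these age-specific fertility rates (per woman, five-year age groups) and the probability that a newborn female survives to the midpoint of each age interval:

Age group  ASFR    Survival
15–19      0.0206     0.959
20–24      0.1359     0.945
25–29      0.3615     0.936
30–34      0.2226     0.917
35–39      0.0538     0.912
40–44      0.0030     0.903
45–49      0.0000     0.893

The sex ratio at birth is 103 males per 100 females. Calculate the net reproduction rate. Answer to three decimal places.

1.829

Proportion female at birth = 100 / (100 + 103) = 0.49261.
Survival-weighted fertility by age (5·fₓ·Sₓ):
  15–19: 5 × 0.0206 × 0.959 = 0.09878
  20–24: 5 × 0.1359 × 0.945 = 0.64213
  25–29: 5 × 0.3615 × 0.936 = 1.69182
  30–34: 5 × 0.2226 × 0.917 = 1.02062
  35–39: 5 × 0.0538 × 0.912 = 0.24533
  40–44: 5 × 0.0030 × 0.903 = 0.01355
  45–49: 5 × 0.0000 × 0.893 = 0.00000
Sum = 3.71223
NRR = 0.49261 × 3.71223 = 1.82868
With NRR above 1 the population is above replacement fertility.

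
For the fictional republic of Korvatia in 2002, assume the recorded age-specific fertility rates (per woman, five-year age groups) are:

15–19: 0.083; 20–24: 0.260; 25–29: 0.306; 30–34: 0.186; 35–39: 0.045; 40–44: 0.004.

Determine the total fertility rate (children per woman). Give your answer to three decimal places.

4.420

Sum of ASFRs = 0.083 + 0.260 + 0.306 + 0.186 + 0.045 + 0.004 = 0.884
TFR = 5 × 0.884 = 4.42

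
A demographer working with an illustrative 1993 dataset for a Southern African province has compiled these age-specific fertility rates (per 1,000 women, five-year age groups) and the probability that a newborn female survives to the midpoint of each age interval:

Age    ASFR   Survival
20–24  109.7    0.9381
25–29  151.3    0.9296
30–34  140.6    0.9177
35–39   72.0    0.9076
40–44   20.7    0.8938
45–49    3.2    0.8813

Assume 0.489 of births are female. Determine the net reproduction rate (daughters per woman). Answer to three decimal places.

Proportion female at birth = 0.489.
Per-age-group product (5 × ASFR × survival probability):
  20–24: 5 × 109.7/1000 × 0.9381 = 0.51455
  25–29: 5 × 151.3/1000 × 0.9296 = 0.70324
  30–34: 5 × 140.6/1000 × 0.9177 = 0.64514
  35–39: 5 × 72.0/1000 × 0.9076 = 0.32674
  40–44: 5 × 20.7/1000 × 0.8938 = 0.09251
  45–49: 5 × 3.2/1000 × 0.8813 = 0.01410
Sum = 2.29628
NRR = 0.489 × 2.29628 = 1.12288

1.123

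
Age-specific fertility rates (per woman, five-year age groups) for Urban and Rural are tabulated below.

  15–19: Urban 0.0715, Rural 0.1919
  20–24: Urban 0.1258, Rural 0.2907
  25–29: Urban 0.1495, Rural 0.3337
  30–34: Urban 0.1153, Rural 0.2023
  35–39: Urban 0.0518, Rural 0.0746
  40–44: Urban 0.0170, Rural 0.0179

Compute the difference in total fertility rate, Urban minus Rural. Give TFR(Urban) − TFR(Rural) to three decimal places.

Urban:
  Sum of ASFRs = 0.0715 + 0.1258 + 0.1495 + 0.1153 + 0.0518 + 0.0170 = 0.5309
  TFR = 5 × 0.5309 = 2.6545
Rural:
  Sum of ASFRs = 0.1919 + 0.2907 + 0.3337 + 0.2023 + 0.0746 + 0.0179 = 1.1111
  TFR = 5 × 1.1111 = 5.5555
Difference = 2.6545 − 5.5555 = -2.901

-2.901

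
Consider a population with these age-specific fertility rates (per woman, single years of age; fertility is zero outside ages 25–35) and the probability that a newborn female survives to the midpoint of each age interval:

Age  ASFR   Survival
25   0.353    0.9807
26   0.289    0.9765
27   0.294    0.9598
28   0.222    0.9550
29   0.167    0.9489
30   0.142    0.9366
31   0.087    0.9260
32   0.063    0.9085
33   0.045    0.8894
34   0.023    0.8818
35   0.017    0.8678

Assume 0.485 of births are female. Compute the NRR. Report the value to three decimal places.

0.789

Proportion female at birth = 0.485.
Survival-weighted fertility by age (1·fₓ·Sₓ):
  25: 1 × 0.353 × 0.9807 = 0.34619
  26: 1 × 0.289 × 0.9765 = 0.28221
  27: 1 × 0.294 × 0.9598 = 0.28218
  28: 1 × 0.222 × 0.9550 = 0.21201
  29: 1 × 0.167 × 0.9489 = 0.15847
  30: 1 × 0.142 × 0.9366 = 0.13300
  31: 1 × 0.087 × 0.9260 = 0.08056
  32: 1 × 0.063 × 0.9085 = 0.05724
  33: 1 × 0.045 × 0.8894 = 0.04002
  34: 1 × 0.023 × 0.8818 = 0.02028
  35: 1 × 0.017 × 0.8678 = 0.01475
Sum = 1.62691
NRR = 0.485 × 1.62691 = 0.78905
An NRR under 1 implies long-run decline under these rates.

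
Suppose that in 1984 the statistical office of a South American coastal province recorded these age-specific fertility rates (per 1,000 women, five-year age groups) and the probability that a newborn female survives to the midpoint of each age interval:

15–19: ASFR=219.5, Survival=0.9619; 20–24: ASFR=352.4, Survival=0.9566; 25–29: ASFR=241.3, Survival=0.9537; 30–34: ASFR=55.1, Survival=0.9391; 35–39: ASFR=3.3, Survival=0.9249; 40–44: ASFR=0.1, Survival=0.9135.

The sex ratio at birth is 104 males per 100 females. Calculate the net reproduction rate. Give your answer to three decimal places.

Proportion female at birth = 100 / (100 + 104) = 0.49020.
Weighting each age-specific rate by interval width and survival:
  15–19: 5 × 219.5/1000 × 0.9619 = 1.05569
  20–24: 5 × 352.4/1000 × 0.9566 = 1.68553
  25–29: 5 × 241.3/1000 × 0.9537 = 1.15064
  30–34: 5 × 55.1/1000 × 0.9391 = 0.25872
  35–39: 5 × 3.3/1000 × 0.9249 = 0.01526
  40–44: 5 × 0.1/1000 × 0.9135 = 0.00046
Sum = 4.16630
NRR = 0.49020 × 4.16630 = 2.04232

2.042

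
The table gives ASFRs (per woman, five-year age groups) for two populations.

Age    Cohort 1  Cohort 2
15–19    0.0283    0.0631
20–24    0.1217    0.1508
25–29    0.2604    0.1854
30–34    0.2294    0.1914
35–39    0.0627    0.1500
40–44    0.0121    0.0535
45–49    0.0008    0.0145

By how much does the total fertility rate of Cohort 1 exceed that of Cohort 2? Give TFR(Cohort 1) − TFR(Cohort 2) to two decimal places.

-0.47

Cohort 1:
  Sum of ASFRs = 0.0283 + 0.1217 + 0.2604 + 0.2294 + 0.0627 + 0.0121 + 0.0008 = 0.7154
  TFR = 5 × 0.7154 = 3.577
Cohort 2:
  Sum of ASFRs = 0.0631 + 0.1508 + 0.1854 + 0.1914 + 0.1500 + 0.0535 + 0.0145 = 0.8087
  TFR = 5 × 0.8087 = 4.0435
Difference = 3.577 − 4.0435 = -0.4665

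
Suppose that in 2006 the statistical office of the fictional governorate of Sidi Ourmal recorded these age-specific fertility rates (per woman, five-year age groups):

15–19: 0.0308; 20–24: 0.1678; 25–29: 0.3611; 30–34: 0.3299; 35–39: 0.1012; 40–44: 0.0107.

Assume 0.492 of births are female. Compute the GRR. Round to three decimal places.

Proportion female at birth = 0.492.
Sum of ASFRs = 0.0308 + 0.1678 + 0.3611 + 0.3299 + 0.1012 + 0.0107 = 1.0015
TFR = 5 × 1.0015 = 5.0075
GRR = 0.492 × 5.0075 = 2.46369

2.464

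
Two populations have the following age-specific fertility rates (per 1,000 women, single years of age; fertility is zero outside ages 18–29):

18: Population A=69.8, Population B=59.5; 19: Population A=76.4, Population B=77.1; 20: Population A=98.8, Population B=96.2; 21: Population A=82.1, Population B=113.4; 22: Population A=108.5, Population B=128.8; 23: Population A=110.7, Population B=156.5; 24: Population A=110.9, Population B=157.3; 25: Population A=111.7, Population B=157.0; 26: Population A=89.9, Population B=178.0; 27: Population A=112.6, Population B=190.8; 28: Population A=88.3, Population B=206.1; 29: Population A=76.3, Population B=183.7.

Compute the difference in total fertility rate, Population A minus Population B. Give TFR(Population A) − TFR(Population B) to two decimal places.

-0.57

Population A:
  Sum of ASFRs = 69.8 + 76.4 + 98.8 + 82.1 + 108.5 + 110.7 + 110.9 + 111.7 + 89.9 + 112.6 + 88.3 + 76.3 = 1136.0
  TFR = 1136.0 / 1000 = 1.136
Population B:
  Sum of ASFRs = 59.5 + 77.1 + 96.2 + 113.4 + 128.8 + 156.5 + 157.3 + 157.0 + 178.0 + 190.8 + 206.1 + 183.7 = 1704.4
  TFR = 1704.4 / 1000 = 1.7044
Difference = 1.136 − 1.7044 = -0.5684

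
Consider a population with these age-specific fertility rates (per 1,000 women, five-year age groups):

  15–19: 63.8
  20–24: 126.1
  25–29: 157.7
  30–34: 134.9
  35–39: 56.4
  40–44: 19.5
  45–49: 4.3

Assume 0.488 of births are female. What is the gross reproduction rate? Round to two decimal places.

Proportion female at birth = 0.488.
Sum of ASFRs = 63.8 + 126.1 + 157.7 + 134.9 + 56.4 + 19.5 + 4.3 = 562.7
TFR = 5 × 562.7 / 1000 = 2.8135
GRR = 0.488 × 2.8135 = 1.37299

1.37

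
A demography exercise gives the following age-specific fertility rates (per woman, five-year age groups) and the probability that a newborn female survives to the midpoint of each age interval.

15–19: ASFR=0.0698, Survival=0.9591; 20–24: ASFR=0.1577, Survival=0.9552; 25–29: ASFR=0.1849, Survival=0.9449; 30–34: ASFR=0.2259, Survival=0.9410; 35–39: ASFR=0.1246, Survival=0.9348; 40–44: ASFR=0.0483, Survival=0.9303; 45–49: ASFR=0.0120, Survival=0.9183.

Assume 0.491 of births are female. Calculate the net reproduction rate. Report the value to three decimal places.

1.908

Proportion female at birth = 0.491.
Per-age-group product (5 × ASFR × survival probability):
  15–19: 5 × 0.0698 × 0.9591 = 0.33473
  20–24: 5 × 0.1577 × 0.9552 = 0.75318
  25–29: 5 × 0.1849 × 0.9449 = 0.87356
  30–34: 5 × 0.2259 × 0.9410 = 1.06286
  35–39: 5 × 0.1246 × 0.9348 = 0.58238
  40–44: 5 × 0.0483 × 0.9303 = 0.22467
  45–49: 5 × 0.0120 × 0.9183 = 0.05510
Sum = 3.88648
NRR = 0.491 × 3.88648 = 1.90826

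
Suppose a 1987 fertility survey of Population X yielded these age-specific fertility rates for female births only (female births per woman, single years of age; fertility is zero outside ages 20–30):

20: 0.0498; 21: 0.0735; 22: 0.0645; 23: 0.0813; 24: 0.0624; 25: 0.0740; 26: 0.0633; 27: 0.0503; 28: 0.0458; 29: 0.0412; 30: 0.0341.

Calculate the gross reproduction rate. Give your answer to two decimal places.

0.64

Sum of female ASFRs = 0.0498 + 0.0735 + 0.0645 + 0.0813 + 0.0624 + 0.0740 + 0.0633 + 0.0503 + 0.0458 + 0.0412 + 0.0341 = 0.6402
GRR = 0.6402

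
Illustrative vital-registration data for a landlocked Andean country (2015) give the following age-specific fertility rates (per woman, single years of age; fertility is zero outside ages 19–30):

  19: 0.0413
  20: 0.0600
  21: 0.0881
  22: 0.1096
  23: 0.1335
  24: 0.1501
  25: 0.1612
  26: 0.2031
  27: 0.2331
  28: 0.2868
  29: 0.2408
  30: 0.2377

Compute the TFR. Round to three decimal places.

1.945

Sum of ASFRs = 0.0413 + 0.0600 + 0.0881 + 0.1096 + 0.1335 + 0.1501 + 0.1612 + 0.2031 + 0.2331 + 0.2868 + 0.2408 + 0.2377 = 1.9453
TFR = 1.9453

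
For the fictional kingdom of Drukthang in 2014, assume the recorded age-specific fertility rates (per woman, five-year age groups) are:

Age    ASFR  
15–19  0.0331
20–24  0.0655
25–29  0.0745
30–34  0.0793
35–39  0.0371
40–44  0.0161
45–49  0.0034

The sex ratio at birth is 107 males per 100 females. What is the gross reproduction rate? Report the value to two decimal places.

0.75

Proportion female at birth = 100 / (100 + 107) = 0.48309.
Sum of ASFRs = 0.0331 + 0.0655 + 0.0745 + 0.0793 + 0.0371 + 0.0161 + 0.0034 = 0.3090
TFR = 5 × 0.3090 = 1.545
GRR = 0.48309 × 1.545 = 0.74637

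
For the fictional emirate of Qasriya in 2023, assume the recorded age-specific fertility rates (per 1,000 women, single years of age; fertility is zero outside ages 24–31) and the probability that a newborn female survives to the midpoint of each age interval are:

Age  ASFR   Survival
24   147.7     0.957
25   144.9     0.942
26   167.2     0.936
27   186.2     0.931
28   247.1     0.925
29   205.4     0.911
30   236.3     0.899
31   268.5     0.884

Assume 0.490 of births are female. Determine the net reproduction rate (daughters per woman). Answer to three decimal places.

Proportion female at birth = 0.490.
Per-age-group product (1 × ASFR × survival probability):
  24: 1 × 147.7/1000 × 0.957 = 0.14135
  25: 1 × 144.9/1000 × 0.942 = 0.13650
  26: 1 × 167.2/1000 × 0.936 = 0.15650
  27: 1 × 186.2/1000 × 0.931 = 0.17335
  28: 1 × 247.1/1000 × 0.925 = 0.22857
  29: 1 × 205.4/1000 × 0.911 = 0.18712
  30: 1 × 236.3/1000 × 0.899 = 0.21243
  31: 1 × 268.5/1000 × 0.884 = 0.23735
Sum = 1.47317
NRR = 0.490 × 1.47317 = 0.72185
With NRR below 1 the population is below replacement fertility.

0.722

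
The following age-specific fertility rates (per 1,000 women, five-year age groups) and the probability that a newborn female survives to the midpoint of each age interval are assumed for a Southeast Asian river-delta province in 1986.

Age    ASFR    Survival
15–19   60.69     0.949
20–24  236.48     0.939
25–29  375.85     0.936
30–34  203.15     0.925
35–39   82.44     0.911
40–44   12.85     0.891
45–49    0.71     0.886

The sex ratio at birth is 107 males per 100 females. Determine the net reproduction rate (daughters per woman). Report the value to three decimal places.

2.190

Proportion female at birth = 100 / (100 + 107) = 0.48309.
Survival-weighted fertility by age (5·fₓ·Sₓ):
  15–19: 5 × 60.69/1000 × 0.949 = 0.28797
  20–24: 5 × 236.48/1000 × 0.939 = 1.11027
  25–29: 5 × 375.85/1000 × 0.936 = 1.75898
  30–34: 5 × 203.15/1000 × 0.925 = 0.93957
  35–39: 5 × 82.44/1000 × 0.911 = 0.37551
  40–44: 5 × 12.85/1000 × 0.891 = 0.05725
  45–49: 5 × 0.71/1000 × 0.886 = 0.00315
Sum = 4.53270
NRR = 0.48309 × 4.53270 = 2.18970
An NRR exceeding 1 indicates intrinsic growth under these rates.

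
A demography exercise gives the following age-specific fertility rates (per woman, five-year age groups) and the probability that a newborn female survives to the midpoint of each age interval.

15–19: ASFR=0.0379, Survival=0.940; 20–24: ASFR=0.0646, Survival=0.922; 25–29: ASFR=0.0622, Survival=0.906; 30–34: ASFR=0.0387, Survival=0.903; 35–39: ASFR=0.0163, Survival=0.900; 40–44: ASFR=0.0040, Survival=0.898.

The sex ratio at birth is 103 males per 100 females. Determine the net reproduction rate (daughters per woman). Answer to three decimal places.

Proportion female at birth = 100 / (100 + 103) = 0.49261.
Weighting each age-specific rate by interval width and survival:
  15–19: 5 × 0.0379 × 0.940 = 0.17813
  20–24: 5 × 0.0646 × 0.922 = 0.29781
  25–29: 5 × 0.0622 × 0.906 = 0.28177
  30–34: 5 × 0.0387 × 0.903 = 0.17473
  35–39: 5 × 0.0163 × 0.900 = 0.07335
  40–44: 5 × 0.0040 × 0.898 = 0.01796
Sum = 1.02375
NRR = 0.49261 × 1.02375 = 0.50431
With NRR below 1 the population is below replacement fertility.

0.504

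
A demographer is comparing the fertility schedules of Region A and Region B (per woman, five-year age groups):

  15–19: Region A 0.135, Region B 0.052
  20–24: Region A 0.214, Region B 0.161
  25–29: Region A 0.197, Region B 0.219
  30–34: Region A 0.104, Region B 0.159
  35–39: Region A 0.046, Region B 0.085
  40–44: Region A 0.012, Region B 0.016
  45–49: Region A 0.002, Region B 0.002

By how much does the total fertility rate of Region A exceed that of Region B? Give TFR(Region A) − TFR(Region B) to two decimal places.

Region A:
  Sum of ASFRs = 0.135 + 0.214 + 0.197 + 0.104 + 0.046 + 0.012 + 0.002 = 0.710
  TFR = 5 × 0.710 = 3.55
Region B:
  Sum of ASFRs = 0.052 + 0.161 + 0.219 + 0.159 + 0.085 + 0.016 + 0.002 = 0.694
  TFR = 5 × 0.694 = 3.47
Difference = 3.55 − 3.47 = 0.08

0.08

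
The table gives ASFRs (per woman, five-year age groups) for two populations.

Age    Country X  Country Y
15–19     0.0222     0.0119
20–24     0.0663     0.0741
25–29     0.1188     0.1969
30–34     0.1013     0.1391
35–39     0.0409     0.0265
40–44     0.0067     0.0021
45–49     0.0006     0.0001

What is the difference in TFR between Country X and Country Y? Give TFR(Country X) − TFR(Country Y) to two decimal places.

Country X:
  Sum of ASFRs = 0.0222 + 0.0663 + 0.1188 + 0.1013 + 0.0409 + 0.0067 + 0.0006 = 0.3568
  TFR = 5 × 0.3568 = 1.784
Country Y:
  Sum of ASFRs = 0.0119 + 0.0741 + 0.1969 + 0.1391 + 0.0265 + 0.0021 + 0.0001 = 0.4507
  TFR = 5 × 0.4507 = 2.2535
Difference = 1.784 − 2.2535 = -0.4695

-0.47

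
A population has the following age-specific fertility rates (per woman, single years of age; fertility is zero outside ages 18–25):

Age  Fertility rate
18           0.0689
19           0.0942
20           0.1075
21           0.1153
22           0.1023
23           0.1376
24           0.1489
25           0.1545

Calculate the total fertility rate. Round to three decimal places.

Sum of ASFRs = 0.0689 + 0.0942 + 0.1075 + 0.1153 + 0.1023 + 0.1376 + 0.1489 + 0.1545 = 0.9292
TFR = 0.9292

0.929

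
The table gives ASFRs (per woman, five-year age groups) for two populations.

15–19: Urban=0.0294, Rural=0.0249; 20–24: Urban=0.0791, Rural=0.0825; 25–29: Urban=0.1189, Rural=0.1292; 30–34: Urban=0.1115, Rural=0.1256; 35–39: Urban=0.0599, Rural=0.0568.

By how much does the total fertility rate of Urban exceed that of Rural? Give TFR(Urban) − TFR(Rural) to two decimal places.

Urban:
  Sum of ASFRs = 0.0294 + 0.0791 + 0.1189 + 0.1115 + 0.0599 = 0.3988
  TFR = 5 × 0.3988 = 1.994
Rural:
  Sum of ASFRs = 0.0249 + 0.0825 + 0.1292 + 0.1256 + 0.0568 = 0.4190
  TFR = 5 × 0.4190 = 2.095
Difference = 1.994 − 2.095 = -0.101

-0.10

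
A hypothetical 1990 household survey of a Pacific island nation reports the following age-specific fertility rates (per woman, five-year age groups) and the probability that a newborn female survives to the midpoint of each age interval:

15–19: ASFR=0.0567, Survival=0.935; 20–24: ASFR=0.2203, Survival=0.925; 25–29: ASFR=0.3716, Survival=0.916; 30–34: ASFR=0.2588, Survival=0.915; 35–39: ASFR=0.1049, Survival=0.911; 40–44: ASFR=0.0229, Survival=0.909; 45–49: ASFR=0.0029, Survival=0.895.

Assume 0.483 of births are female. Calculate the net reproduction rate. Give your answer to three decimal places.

Proportion female at birth = 0.483.
Each age group contributes 5 × ASFR × survival:
  15–19: 5 × 0.0567 × 0.935 = 0.26507
  20–24: 5 × 0.2203 × 0.925 = 1.01889
  25–29: 5 × 0.3716 × 0.916 = 1.70193
  30–34: 5 × 0.2588 × 0.915 = 1.18401
  35–39: 5 × 0.1049 × 0.911 = 0.47782
  40–44: 5 × 0.0229 × 0.909 = 0.10408
  45–49: 5 × 0.0029 × 0.895 = 0.01298
Sum = 4.76478
NRR = 0.483 × 4.76478 = 2.30139

2.301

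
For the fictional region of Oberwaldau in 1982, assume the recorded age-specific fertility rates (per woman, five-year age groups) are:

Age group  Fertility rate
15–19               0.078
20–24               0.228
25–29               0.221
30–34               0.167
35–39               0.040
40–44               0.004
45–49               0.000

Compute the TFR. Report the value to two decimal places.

3.69

Sum of ASFRs = 0.078 + 0.228 + 0.221 + 0.167 + 0.040 + 0.004 + 0.000 = 0.738
TFR = 5 × 0.738 = 3.69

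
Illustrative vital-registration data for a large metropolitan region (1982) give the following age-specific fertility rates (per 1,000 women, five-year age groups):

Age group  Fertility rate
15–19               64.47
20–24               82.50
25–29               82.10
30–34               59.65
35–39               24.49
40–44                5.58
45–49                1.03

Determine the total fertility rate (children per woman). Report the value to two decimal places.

1.60

Sum of ASFRs = 64.47 + 82.50 + 82.10 + 59.65 + 24.49 + 5.58 + 1.03 = 319.82
TFR = 5 × 319.82 / 1000 = 1.5991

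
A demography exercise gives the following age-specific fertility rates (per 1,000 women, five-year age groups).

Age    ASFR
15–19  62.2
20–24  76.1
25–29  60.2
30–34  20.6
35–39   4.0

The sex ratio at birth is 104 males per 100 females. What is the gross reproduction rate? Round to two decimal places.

0.55

Proportion female at birth = 100 / (100 + 104) = 0.49020.
Sum of ASFRs = 62.2 + 76.1 + 60.2 + 20.6 + 4.0 = 223.1
TFR = 5 × 223.1 / 1000 = 1.1155
GRR = 0.49020 × 1.1155 = 0.54682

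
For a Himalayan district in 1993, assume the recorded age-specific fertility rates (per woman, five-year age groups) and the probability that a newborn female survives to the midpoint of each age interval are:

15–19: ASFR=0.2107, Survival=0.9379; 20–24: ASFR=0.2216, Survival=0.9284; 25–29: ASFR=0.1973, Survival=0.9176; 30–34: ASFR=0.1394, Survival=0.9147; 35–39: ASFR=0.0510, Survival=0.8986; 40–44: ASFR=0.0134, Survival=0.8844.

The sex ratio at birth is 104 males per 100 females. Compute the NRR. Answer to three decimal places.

Proportion female at birth = 100 / (100 + 104) = 0.49020.
Survival-weighted fertility by age (5·fₓ·Sₓ):
  15–19: 5 × 0.2107 × 0.9379 = 0.98808
  20–24: 5 × 0.2216 × 0.9284 = 1.02867
  25–29: 5 × 0.1973 × 0.9176 = 0.90521
  30–34: 5 × 0.1394 × 0.9147 = 0.63755
  35–39: 5 × 0.0510 × 0.8986 = 0.22914
  40–44: 5 × 0.0134 × 0.8844 = 0.05925
Sum = 3.84790
NRR = 0.49020 × 3.84790 = 1.88624
With NRR above 1 the population is above replacement fertility.

1.886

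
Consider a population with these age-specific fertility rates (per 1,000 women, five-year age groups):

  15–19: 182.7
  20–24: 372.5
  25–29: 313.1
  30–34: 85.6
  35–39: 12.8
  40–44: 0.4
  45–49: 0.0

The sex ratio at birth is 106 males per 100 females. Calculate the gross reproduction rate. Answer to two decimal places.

Proportion female at birth = 100 / (100 + 106) = 0.48544.
Sum of ASFRs = 182.7 + 372.5 + 313.1 + 85.6 + 12.8 + 0.4 + 0.0 = 967.1
TFR = 5 × 967.1 / 1000 = 4.8355
GRR = 0.48544 × 4.8355 = 2.34735

2.35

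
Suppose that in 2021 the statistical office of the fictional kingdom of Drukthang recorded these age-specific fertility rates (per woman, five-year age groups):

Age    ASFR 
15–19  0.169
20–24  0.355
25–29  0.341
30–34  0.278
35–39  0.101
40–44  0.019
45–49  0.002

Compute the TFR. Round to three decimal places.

6.325

Sum of ASFRs = 0.169 + 0.355 + 0.341 + 0.278 + 0.101 + 0.019 + 0.002 = 1.265
TFR = 5 × 1.265 = 6.325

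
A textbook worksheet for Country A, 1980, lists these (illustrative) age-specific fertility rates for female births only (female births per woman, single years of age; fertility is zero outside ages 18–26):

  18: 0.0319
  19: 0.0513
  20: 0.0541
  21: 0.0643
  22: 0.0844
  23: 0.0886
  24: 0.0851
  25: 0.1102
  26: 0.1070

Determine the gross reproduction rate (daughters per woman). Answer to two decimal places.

Sum of female ASFRs = 0.0319 + 0.0513 + 0.0541 + 0.0643 + 0.0844 + 0.0886 + 0.0851 + 0.1102 + 0.1070 = 0.6769
GRR = 0.6769

0.68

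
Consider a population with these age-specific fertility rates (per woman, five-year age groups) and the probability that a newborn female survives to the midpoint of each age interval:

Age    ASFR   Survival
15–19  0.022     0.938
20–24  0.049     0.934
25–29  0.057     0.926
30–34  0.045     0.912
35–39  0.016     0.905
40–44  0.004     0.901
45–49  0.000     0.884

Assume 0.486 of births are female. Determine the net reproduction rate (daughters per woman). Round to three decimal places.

0.433

Proportion female at birth = 0.486.
Weighting each age-specific rate by interval width and survival:
  15–19: 5 × 0.022 × 0.938 = 0.10318
  20–24: 5 × 0.049 × 0.934 = 0.22883
  25–29: 5 × 0.057 × 0.926 = 0.26391
  30–34: 5 × 0.045 × 0.912 = 0.20520
  35–39: 5 × 0.016 × 0.905 = 0.07240
  40–44: 5 × 0.004 × 0.901 = 0.01802
  45–49: 5 × 0.000 × 0.884 = 0.00000
Sum = 0.89154
NRR = 0.486 × 0.89154 = 0.43329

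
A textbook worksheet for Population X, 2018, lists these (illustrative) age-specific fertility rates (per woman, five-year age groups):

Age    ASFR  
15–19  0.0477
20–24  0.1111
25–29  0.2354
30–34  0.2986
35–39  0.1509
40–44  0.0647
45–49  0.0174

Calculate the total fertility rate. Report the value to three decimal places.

Sum of ASFRs = 0.0477 + 0.1111 + 0.2354 + 0.2986 + 0.1509 + 0.0647 + 0.0174 = 0.9258
TFR = 5 × 0.9258 = 4.629

4.629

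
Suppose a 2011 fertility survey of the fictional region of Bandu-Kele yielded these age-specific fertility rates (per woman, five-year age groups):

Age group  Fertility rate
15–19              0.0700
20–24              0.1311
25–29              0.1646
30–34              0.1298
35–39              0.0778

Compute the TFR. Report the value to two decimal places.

2.87

Sum of ASFRs = 0.0700 + 0.1311 + 0.1646 + 0.1298 + 0.0778 = 0.5733
TFR = 5 × 0.5733 = 2.8665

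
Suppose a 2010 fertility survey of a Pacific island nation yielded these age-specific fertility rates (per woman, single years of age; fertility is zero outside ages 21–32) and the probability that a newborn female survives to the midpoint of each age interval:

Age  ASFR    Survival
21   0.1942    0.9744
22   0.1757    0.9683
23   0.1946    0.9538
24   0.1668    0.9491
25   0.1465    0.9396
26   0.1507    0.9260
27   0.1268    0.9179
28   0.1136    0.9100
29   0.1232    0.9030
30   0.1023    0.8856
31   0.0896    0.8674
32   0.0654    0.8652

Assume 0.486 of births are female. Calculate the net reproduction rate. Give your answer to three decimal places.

0.747

Proportion female at birth = 0.486.
Each age group contributes 1 × ASFR × survival:
  21: 1 × 0.1942 × 0.9744 = 0.18923
  22: 1 × 0.1757 × 0.9683 = 0.17013
  23: 1 × 0.1946 × 0.9538 = 0.18561
  24: 1 × 0.1668 × 0.9491 = 0.15831
  25: 1 × 0.1465 × 0.9396 = 0.13765
  26: 1 × 0.1507 × 0.9260 = 0.13955
  27: 1 × 0.1268 × 0.9179 = 0.11639
  28: 1 × 0.1136 × 0.9100 = 0.10338
  29: 1 × 0.1232 × 0.9030 = 0.11125
  30: 1 × 0.1023 × 0.8856 = 0.09060
  31: 1 × 0.0896 × 0.8674 = 0.07772
  32: 1 × 0.0654 × 0.8652 = 0.05658
Sum = 1.53640
NRR = 0.486 × 1.53640 = 0.74669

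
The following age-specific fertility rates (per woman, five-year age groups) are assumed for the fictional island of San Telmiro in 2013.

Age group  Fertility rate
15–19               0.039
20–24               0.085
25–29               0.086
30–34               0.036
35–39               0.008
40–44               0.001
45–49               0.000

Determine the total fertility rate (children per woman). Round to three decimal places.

Sum of ASFRs = 0.039 + 0.085 + 0.086 + 0.036 + 0.008 + 0.001 + 0.000 = 0.255
TFR = 5 × 0.255 = 1.275

1.275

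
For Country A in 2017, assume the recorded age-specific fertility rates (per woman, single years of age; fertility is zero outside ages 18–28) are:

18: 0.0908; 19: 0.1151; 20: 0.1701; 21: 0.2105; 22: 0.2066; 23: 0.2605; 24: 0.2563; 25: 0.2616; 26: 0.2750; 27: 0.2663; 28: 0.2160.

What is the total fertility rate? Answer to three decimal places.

Sum of ASFRs = 0.0908 + 0.1151 + 0.1701 + 0.2105 + 0.2066 + 0.2605 + 0.2563 + 0.2616 + 0.2750 + 0.2663 + 0.2160 = 2.3288
TFR = 2.3288

2.329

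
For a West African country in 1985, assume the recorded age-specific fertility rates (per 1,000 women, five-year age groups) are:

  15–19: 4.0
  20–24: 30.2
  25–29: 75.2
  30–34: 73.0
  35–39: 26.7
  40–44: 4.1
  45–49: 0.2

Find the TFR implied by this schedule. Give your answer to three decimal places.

Sum of ASFRs = 4.0 + 30.2 + 75.2 + 73.0 + 26.7 + 4.1 + 0.2 = 213.4
TFR = 5 × 213.4 / 1000 = 1.067

1.067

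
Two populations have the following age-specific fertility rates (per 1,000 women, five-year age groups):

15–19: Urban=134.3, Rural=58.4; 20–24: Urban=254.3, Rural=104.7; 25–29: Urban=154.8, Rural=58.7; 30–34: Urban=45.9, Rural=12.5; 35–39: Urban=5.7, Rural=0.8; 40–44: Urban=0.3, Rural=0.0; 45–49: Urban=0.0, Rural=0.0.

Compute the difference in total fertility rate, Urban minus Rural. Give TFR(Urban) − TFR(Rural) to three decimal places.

1.801

Urban:
  Sum of ASFRs = 134.3 + 254.3 + 154.8 + 45.9 + 5.7 + 0.3 + 0.0 = 595.3
  TFR = 5 × 595.3 / 1000 = 2.9765
Rural:
  Sum of ASFRs = 58.4 + 104.7 + 58.7 + 12.5 + 0.8 + 0.0 + 0.0 = 235.1
  TFR = 5 × 235.1 / 1000 = 1.1755
Difference = 2.9765 − 1.1755 = 1.801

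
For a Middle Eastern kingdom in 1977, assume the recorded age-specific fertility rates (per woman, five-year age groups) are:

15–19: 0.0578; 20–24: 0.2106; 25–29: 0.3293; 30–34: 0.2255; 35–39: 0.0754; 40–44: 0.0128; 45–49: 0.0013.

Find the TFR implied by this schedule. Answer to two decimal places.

Sum of ASFRs = 0.0578 + 0.2106 + 0.3293 + 0.2255 + 0.0754 + 0.0128 + 0.0013 = 0.9127
TFR = 5 × 0.9127 = 4.5635

4.56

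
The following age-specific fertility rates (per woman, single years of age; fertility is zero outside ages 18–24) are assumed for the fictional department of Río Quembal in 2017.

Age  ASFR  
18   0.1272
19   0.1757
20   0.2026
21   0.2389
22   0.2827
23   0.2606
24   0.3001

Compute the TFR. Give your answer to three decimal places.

1.588

Sum of ASFRs = 0.1272 + 0.1757 + 0.2026 + 0.2389 + 0.2827 + 0.2606 + 0.3001 = 1.5878
TFR = 1.5878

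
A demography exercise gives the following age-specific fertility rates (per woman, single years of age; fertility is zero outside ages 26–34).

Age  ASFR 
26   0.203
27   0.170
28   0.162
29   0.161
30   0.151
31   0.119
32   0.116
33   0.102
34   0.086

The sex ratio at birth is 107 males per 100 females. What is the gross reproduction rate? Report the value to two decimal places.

Proportion female at birth = 100 / (100 + 107) = 0.48309.
Sum of ASFRs = 0.203 + 0.170 + 0.162 + 0.161 + 0.151 + 0.119 + 0.116 + 0.102 + 0.086 = 1.270
TFR = 1.27
GRR = 0.48309 × 1.27 = 0.61352

0.61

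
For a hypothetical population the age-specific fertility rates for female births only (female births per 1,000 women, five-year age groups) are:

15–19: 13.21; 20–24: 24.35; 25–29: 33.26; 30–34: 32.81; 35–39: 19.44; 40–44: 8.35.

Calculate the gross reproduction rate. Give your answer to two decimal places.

Sum of female ASFRs = 13.21 + 24.35 + 33.26 + 32.81 + 19.44 + 8.35 = 131.42
GRR = 5 × 131.42 / 1000 = 0.6571

0.66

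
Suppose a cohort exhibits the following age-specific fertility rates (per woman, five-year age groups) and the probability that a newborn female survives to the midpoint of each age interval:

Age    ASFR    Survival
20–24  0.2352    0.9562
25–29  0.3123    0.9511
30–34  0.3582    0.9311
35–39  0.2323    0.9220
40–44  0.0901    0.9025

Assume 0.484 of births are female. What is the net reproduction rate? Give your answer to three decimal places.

Proportion female at birth = 0.484.
Survival-weighted fertility by age (5·fₓ·Sₓ):
  20–24: 5 × 0.2352 × 0.9562 = 1.12449
  25–29: 5 × 0.3123 × 0.9511 = 1.48514
  30–34: 5 × 0.3582 × 0.9311 = 1.66760
  35–39: 5 × 0.2323 × 0.9220 = 1.07090
  40–44: 5 × 0.0901 × 0.9025 = 0.40658
Sum = 5.75471
NRR = 0.484 × 5.75471 = 2.78528

2.785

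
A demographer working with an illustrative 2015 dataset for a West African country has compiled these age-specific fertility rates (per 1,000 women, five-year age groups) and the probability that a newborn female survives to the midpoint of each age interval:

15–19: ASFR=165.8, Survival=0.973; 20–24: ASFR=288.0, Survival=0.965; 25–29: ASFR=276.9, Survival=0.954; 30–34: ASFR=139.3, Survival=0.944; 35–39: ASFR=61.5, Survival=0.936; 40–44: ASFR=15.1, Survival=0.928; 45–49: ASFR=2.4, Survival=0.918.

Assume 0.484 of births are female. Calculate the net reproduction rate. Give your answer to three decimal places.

Proportion female at birth = 0.484.
Per-age-group product (5 × ASFR × survival probability):
  15–19: 5 × 165.8/1000 × 0.973 = 0.80662
  20–24: 5 × 288.0/1000 × 0.965 = 1.38960
  25–29: 5 × 276.9/1000 × 0.954 = 1.32081
  30–34: 5 × 139.3/1000 × 0.944 = 0.65750
  35–39: 5 × 61.5/1000 × 0.936 = 0.28782
  40–44: 5 × 15.1/1000 × 0.928 = 0.07006
  45–49: 5 × 2.4/1000 × 0.918 = 0.01102
Sum = 4.54343
NRR = 0.484 × 4.54343 = 2.19902

2.199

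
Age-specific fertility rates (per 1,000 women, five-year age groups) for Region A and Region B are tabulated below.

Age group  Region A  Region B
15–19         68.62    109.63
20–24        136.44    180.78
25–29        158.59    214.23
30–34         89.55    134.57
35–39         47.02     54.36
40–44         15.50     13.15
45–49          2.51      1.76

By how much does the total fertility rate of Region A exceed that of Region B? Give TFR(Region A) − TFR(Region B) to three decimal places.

-0.951

Region A:
  Sum of ASFRs = 68.62 + 136.44 + 158.59 + 89.55 + 47.02 + 15.50 + 2.51 = 518.23
  TFR = 5 × 518.23 / 1000 = 2.59115
Region B:
  Sum of ASFRs = 109.63 + 180.78 + 214.23 + 134.57 + 54.36 + 13.15 + 1.76 = 708.48
  TFR = 5 × 708.48 / 1000 = 3.5424
Difference = 2.59115 − 3.5424 = -0.95125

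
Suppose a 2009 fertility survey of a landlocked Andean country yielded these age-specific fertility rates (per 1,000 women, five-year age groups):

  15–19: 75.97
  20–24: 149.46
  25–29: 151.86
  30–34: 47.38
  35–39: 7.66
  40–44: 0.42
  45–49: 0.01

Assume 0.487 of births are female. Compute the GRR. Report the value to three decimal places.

Proportion female at birth = 0.487.
Sum of ASFRs = 75.97 + 149.46 + 151.86 + 47.38 + 7.66 + 0.42 + 0.01 = 432.76
TFR = 5 × 432.76 / 1000 = 2.1638
GRR = 0.487 × 2.1638 = 1.05377

1.054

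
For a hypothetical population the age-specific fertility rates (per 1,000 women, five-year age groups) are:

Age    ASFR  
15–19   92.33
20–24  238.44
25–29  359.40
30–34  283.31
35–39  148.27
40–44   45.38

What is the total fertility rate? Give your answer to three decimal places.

Sum of ASFRs = 92.33 + 238.44 + 359.40 + 283.31 + 148.27 + 45.38 = 1167.13
TFR = 5 × 1167.13 / 1000 = 5.83565

5.836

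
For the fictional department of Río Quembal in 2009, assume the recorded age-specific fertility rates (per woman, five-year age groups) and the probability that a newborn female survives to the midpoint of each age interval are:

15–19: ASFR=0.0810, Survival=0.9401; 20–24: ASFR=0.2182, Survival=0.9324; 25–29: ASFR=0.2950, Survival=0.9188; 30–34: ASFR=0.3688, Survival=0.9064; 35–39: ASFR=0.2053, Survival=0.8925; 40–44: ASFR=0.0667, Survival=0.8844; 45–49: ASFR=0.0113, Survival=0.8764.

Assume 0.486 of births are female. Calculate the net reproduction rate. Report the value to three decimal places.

Proportion female at birth = 0.486.
Per-age-group product (5 × ASFR × survival probability):
  15–19: 5 × 0.0810 × 0.9401 = 0.38074
  20–24: 5 × 0.2182 × 0.9324 = 1.01725
  25–29: 5 × 0.2950 × 0.9188 = 1.35523
  30–34: 5 × 0.3688 × 0.9064 = 1.67140
  35–39: 5 × 0.2053 × 0.8925 = 0.91615
  40–44: 5 × 0.0667 × 0.8844 = 0.29495
  45–49: 5 × 0.0113 × 0.8764 = 0.04952
Sum = 5.68524
NRR = 0.486 × 5.68524 = 2.76303
With NRR above 1 the population is above replacement fertility.

2.763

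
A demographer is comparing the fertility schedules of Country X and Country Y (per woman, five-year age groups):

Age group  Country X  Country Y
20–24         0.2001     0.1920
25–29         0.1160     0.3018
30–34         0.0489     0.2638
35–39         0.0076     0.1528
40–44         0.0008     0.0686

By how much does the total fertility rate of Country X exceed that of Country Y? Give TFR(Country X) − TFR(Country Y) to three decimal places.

-3.028

Country X:
  Sum of ASFRs = 0.2001 + 0.1160 + 0.0489 + 0.0076 + 0.0008 = 0.3734
  TFR = 5 × 0.3734 = 1.867
Country Y:
  Sum of ASFRs = 0.1920 + 0.3018 + 0.2638 + 0.1528 + 0.0686 = 0.9790
  TFR = 5 × 0.9790 = 4.895
Difference = 1.867 − 4.895 = -3.028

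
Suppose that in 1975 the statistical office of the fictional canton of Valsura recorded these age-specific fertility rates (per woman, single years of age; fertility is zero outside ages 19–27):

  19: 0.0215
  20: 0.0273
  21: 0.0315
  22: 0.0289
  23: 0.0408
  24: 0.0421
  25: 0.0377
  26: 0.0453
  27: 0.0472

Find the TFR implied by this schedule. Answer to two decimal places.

Sum of ASFRs = 0.0215 + 0.0273 + 0.0315 + 0.0289 + 0.0408 + 0.0421 + 0.0377 + 0.0453 + 0.0472 = 0.3223
TFR = 0.3223

0.32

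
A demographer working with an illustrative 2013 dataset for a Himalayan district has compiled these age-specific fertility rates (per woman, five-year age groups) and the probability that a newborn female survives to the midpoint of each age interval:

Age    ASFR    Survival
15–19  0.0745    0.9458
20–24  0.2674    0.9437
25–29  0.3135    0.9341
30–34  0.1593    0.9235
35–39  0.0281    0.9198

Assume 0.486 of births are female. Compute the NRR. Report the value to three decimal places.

1.916

Proportion female at birth = 0.486.
Survival-weighted fertility by age (5·fₓ·Sₓ):
  15–19: 5 × 0.0745 × 0.9458 = 0.35231
  20–24: 5 × 0.2674 × 0.9437 = 1.26173
  25–29: 5 × 0.3135 × 0.9341 = 1.46420
  30–34: 5 × 0.1593 × 0.9235 = 0.73557
  35–39: 5 × 0.0281 × 0.9198 = 0.12923
Sum = 3.94304
NRR = 0.486 × 3.94304 = 1.91632
An NRR exceeding 1 indicates intrinsic growth under these rates.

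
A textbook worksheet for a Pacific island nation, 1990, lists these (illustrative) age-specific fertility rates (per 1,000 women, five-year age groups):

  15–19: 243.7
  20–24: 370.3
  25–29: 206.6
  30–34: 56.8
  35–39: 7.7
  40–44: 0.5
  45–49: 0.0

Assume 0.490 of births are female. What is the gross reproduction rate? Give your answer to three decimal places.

Proportion female at birth = 0.490.
Sum of ASFRs = 243.7 + 370.3 + 206.6 + 56.8 + 7.7 + 0.5 + 0.0 = 885.6
TFR = 5 × 885.6 / 1000 = 4.428
GRR = 0.490 × 4.428 = 2.16972

2.170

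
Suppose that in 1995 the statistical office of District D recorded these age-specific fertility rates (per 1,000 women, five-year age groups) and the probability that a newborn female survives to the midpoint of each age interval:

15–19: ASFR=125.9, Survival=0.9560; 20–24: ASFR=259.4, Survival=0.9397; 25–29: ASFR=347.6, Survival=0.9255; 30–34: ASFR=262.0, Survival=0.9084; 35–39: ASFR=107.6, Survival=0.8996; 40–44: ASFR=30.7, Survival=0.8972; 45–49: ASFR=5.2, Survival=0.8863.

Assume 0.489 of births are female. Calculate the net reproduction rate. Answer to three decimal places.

2.574

Proportion female at birth = 0.489.
Weighting each age-specific rate by interval width and survival:
  15–19: 5 × 125.9/1000 × 0.9560 = 0.60180
  20–24: 5 × 259.4/1000 × 0.9397 = 1.21879
  25–29: 5 × 347.6/1000 × 0.9255 = 1.60852
  30–34: 5 × 262.0/1000 × 0.9084 = 1.19000
  35–39: 5 × 107.6/1000 × 0.8996 = 0.48398
  40–44: 5 × 30.7/1000 × 0.8972 = 0.13772
  45–49: 5 × 5.2/1000 × 0.8863 = 0.02304
Sum = 5.26385
NRR = 0.489 × 5.26385 = 2.57402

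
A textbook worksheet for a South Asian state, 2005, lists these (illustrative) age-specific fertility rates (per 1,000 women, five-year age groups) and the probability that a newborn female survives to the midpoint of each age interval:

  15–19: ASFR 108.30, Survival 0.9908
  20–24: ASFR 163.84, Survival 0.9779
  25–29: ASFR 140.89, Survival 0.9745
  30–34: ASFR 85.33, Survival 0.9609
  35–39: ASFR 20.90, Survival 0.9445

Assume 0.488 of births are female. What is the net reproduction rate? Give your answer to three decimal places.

Proportion female at birth = 0.488.
Survival-weighted fertility by age (5·fₓ·Sₓ):
  15–19: 5 × 108.30/1000 × 0.9908 = 0.53652
  20–24: 5 × 163.84/1000 × 0.9779 = 0.80110
  25–29: 5 × 140.89/1000 × 0.9745 = 0.68649
  30–34: 5 × 85.33/1000 × 0.9609 = 0.40997
  35–39: 5 × 20.90/1000 × 0.9445 = 0.09870
Sum = 2.53278
NRR = 0.488 × 2.53278 = 1.23600

1.236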